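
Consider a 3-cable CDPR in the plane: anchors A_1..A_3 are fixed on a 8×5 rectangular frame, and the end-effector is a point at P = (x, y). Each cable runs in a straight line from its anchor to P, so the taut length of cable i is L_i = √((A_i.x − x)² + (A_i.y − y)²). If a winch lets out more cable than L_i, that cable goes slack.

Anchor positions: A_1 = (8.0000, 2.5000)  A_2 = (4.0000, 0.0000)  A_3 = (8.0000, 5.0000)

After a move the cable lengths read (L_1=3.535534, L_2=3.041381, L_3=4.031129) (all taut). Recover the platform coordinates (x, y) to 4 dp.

each cable: (A_i−P)·(A_i−P) = L_i²; let q_i = ‖A_i‖²−L_i²
q_1 = 64.0000+6.2500−12.5000 = 57.7500
row 1: 8.0000x + 5.0000y = 51.0000  (q_2=6.7500)
row 2: 0.0000x − 5.0000y = -15.0000  (q_3=72.7500)
Cramer on rows 1–2 → x = 4.5000, y = 3.0000

(4.5000, 3.0000)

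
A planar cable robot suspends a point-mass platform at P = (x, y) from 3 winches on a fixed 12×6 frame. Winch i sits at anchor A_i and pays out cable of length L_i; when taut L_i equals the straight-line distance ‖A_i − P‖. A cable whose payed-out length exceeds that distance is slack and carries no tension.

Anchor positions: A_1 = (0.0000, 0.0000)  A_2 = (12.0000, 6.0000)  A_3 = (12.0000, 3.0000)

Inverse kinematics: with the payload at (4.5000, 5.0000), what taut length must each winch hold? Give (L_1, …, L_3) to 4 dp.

L_1 = √((0.0000−4.5000)² + (0.0000−5.0000)²) = 6.7268
L_2 = √((12.0000−4.5000)² + (6.0000−5.0000)²) = 7.5664
L_3 = √((12.0000−4.5000)² + (3.0000−5.0000)²) = 7.7621

(6.7268, 7.5664, 7.7621)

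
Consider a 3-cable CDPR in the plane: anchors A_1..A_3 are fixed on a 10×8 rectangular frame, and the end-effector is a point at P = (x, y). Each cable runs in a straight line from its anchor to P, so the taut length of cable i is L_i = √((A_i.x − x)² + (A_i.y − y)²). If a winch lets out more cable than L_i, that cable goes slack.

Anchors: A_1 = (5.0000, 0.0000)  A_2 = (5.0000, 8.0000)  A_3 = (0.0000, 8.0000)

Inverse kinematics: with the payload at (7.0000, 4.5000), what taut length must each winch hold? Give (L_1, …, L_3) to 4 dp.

(4.9244, 4.0311, 7.8262)

cable 1: Δx=-2.0000, Δy=-4.5000; L_1 = √(Δx²+Δy²) = 4.9244
cable 2: Δx=-2.0000, Δy=3.5000; L_2 = √(Δx²+Δy²) = 4.0311
cable 3: Δx=-7.0000, Δy=3.5000; L_3 = √(Δx²+Δy²) = 7.8262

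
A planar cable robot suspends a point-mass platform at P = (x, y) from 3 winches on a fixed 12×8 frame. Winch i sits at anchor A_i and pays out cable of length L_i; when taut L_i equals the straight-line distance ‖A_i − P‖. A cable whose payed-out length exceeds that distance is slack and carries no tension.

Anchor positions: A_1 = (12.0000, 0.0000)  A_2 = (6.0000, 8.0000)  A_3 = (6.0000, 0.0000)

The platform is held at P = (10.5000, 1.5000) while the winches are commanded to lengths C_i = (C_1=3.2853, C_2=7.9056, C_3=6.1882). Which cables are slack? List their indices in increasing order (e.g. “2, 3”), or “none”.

cable 1: L_1 = ‖A_1−P‖ = 2.1213;  C_1 = 3.2853 → slack
cable 2: L_2 = ‖A_2−P‖ = 7.9057;  C_2 = 7.9056 → taut
cable 3: L_3 = ‖A_3−P‖ = 4.7434;  C_3 = 6.1882 → slack

1, 3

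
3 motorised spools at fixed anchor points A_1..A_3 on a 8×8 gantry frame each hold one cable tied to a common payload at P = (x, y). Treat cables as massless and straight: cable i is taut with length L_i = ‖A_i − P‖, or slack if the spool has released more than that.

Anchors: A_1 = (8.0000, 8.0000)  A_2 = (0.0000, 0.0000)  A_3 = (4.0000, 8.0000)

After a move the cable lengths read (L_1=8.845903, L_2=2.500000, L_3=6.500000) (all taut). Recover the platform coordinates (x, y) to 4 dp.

(1.5000, 2.0000)

circle eqns → linear via eq_j − eq_1; set q_j = A_j·A_j − L_j²
q_1 = 64.0000+64.0000−78.2500 = 49.7500
16.0000·x + 16.0000·y = q_1−q_2 = 56.0000
8.0000·x + 0.0000·y = q_1−q_3 = 12.0000
solve first two rows → x=1.5000, y=2.0000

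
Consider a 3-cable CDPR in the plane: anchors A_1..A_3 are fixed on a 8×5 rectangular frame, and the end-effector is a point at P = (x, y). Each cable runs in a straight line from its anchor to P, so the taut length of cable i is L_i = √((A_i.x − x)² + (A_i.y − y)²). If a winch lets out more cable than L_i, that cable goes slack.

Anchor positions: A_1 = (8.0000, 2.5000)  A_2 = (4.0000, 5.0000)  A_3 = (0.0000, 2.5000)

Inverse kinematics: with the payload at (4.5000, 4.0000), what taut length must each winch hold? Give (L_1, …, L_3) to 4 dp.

(3.8079, 1.1180, 4.7434)

L_1: Δ = A_1−P = (3.5000, -1.5000) → ‖Δ‖ = √14.5000 = 3.8079
L_2: Δ = A_2−P = (-0.5000, 1.0000) → ‖Δ‖ = √1.2500 = 1.1180
L_3: Δ = A_3−P = (-4.5000, -1.5000) → ‖Δ‖ = √22.5000 = 4.7434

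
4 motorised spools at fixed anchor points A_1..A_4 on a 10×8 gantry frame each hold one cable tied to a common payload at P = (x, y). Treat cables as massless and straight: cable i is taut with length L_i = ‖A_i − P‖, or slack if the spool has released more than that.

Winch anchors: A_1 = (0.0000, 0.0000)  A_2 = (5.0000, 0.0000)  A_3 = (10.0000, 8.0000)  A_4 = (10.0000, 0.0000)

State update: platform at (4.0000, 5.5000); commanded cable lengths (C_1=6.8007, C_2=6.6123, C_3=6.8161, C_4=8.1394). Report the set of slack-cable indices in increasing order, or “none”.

2, 3

cable 1: √((-4.0000)²+(-5.5000)²)=6.8007, C_1=6.8007: taut
cable 2: √((1.0000)²+(-5.5000)²)=5.5902, C_2=6.6123: slack
cable 3: √((6.0000)²+(2.5000)²)=6.5000, C_3=6.8161: slack
cable 4: √((6.0000)²+(-5.5000)²)=8.1394, C_4=8.1394: taut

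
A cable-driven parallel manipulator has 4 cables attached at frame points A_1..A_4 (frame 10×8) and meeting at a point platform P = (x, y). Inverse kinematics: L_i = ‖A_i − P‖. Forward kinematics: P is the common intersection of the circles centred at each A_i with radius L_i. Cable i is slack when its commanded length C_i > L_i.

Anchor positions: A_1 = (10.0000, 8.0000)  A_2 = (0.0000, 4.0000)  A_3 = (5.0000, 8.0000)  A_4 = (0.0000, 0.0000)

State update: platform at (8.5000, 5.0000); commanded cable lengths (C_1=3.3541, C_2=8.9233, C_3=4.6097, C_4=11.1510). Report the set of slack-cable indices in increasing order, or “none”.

2, 4

i=1: geometric 3.3541 vs commanded 3.3541 ⇒ taut
i=2: geometric 8.5586 vs commanded 8.9233 ⇒ slack
i=3: geometric 4.6098 vs commanded 4.6097 ⇒ taut
i=4: geometric 9.8615 vs commanded 11.1510 ⇒ slack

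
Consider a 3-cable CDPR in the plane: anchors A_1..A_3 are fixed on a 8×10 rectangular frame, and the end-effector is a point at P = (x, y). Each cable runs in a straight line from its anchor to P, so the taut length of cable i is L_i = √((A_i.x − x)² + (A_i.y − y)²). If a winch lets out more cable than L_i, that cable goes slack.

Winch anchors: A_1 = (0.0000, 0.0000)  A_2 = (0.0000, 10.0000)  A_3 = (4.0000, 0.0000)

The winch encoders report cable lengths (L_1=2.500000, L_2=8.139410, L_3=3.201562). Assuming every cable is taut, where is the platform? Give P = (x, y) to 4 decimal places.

circle eqns → linear via eq_j − eq_1; set k_j = A_j·A_j − L_j²
k_1 = 0.0000+0.0000−6.2500 = -6.2500
0.0000·x − 20.0000·y = k_1−k_2 = -40.0000
-8.0000·x + 0.0000·y = k_1−k_3 = -12.0000
solve first two rows → x=1.5000, y=2.0000

(1.5000, 2.0000)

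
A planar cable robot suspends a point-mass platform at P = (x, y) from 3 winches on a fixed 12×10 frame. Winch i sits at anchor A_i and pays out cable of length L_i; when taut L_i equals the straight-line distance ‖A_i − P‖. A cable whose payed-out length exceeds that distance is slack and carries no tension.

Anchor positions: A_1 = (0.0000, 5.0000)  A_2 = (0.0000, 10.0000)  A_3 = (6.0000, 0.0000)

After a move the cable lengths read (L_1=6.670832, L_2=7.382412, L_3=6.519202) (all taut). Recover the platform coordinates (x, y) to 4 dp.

(6.5000, 6.5000)

expand ‖A_i−P‖²=L_i² and subtract eq 1 (q_i ≔ ‖A_i‖²−L_i²)
q_1 = 0.0000+25.0000−44.5000 = -19.5000
eq1−eq2 → [0.0000  -10.0000]·P = -65.0000
eq1−eq3 → [-12.0000  10.0000]·P = -13.0000
2×2 solve → P = (6.5000, 6.5000)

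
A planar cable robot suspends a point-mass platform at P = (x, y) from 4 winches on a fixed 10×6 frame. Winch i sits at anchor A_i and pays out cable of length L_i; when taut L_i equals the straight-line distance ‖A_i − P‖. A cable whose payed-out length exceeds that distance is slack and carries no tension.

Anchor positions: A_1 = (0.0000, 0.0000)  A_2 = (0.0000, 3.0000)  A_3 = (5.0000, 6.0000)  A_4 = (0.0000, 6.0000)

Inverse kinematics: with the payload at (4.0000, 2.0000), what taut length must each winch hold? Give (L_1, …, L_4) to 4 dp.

(4.4721, 4.1231, 4.1231, 5.6569)

cable 1: Δx=-4.0000, Δy=-2.0000; L_1 = √(Δx²+Δy²) = 4.4721
cable 2: Δx=-4.0000, Δy=1.0000; L_2 = √(Δx²+Δy²) = 4.1231
cable 3: Δx=1.0000, Δy=4.0000; L_3 = √(Δx²+Δy²) = 4.1231
cable 4: Δx=-4.0000, Δy=4.0000; L_4 = √(Δx²+Δy²) = 5.6569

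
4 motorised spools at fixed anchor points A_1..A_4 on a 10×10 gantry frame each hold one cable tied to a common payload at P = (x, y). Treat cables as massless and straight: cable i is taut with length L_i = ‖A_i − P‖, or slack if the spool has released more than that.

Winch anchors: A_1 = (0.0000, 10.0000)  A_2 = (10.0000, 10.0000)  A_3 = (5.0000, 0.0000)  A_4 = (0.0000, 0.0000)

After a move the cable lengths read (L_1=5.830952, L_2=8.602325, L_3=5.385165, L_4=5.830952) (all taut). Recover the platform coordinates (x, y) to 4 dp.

(3.0000, 5.0000)

circle eqns → linear via eq_j − eq_1; set c_j = A_j·A_j − L_j²
c_1 = 0.0000+100.0000−34.0000 = 66.0000
-20.0000·x + 0.0000·y = c_1−c_2 = -60.0000
-10.0000·x + 20.0000·y = c_1−c_3 = 70.0000
0.0000·x + 20.0000·y = c_1−c_4 = 100.0000
solve first two rows → x=3.0000, y=5.0000
check cable 4: ‖A_4−P‖² = 34.0000 ≈ L_4² = 34.0000 ✓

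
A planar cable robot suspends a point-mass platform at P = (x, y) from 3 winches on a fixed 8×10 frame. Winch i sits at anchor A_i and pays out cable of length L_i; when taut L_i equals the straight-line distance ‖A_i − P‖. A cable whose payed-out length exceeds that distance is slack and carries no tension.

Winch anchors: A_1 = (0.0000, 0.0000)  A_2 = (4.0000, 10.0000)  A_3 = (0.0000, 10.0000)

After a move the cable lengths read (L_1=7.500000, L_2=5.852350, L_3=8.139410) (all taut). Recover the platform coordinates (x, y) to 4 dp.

expand ‖A_i−P‖²=L_i² and subtract eq 1 (k_i ≔ ‖A_i‖²−L_i²)
k_1 = 0.0000+0.0000−56.2500 = -56.2500
eq1−eq2 → [-8.0000  -20.0000]·P = -138.0000
eq1−eq3 → [0.0000  -20.0000]·P = -90.0000
2×2 solve → P = (6.0000, 4.5000)

(6.0000, 4.5000)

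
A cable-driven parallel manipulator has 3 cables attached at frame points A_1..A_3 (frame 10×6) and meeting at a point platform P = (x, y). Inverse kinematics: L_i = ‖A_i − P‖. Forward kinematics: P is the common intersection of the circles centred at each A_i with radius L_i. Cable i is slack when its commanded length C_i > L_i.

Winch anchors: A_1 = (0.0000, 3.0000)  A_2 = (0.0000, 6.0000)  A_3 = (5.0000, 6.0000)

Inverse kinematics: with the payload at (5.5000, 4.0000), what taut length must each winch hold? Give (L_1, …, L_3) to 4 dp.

cable 1: Δx=-5.5000, Δy=-1.0000; L_1 = √(Δx²+Δy²) = 5.5902
cable 2: Δx=-5.5000, Δy=2.0000; L_2 = √(Δx²+Δy²) = 5.8523
cable 3: Δx=-0.5000, Δy=2.0000; L_3 = √(Δx²+Δy²) = 2.0616

(5.5902, 5.8523, 2.0616)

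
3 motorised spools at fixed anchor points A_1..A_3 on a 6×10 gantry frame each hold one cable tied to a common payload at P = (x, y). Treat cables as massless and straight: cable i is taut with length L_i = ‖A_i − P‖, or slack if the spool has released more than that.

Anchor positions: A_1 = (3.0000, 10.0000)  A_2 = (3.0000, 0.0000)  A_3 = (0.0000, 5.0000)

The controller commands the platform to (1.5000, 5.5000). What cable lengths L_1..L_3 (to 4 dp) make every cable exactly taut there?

L_1 = √((3.0000−1.5000)² + (10.0000−5.5000)²) = 4.7434
L_2 = √((3.0000−1.5000)² + (0.0000−5.5000)²) = 5.7009
L_3 = √((0.0000−1.5000)² + (5.0000−5.5000)²) = 1.5811

(4.7434, 5.7009, 1.5811)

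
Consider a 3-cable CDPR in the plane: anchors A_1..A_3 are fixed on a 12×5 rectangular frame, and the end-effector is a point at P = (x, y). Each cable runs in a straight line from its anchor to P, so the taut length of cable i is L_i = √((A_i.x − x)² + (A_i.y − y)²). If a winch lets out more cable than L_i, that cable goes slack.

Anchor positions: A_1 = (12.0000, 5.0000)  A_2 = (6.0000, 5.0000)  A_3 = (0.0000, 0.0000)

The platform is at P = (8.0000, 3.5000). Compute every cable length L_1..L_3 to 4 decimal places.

L_1 = √((12.0000−8.0000)² + (5.0000−3.5000)²) = 4.2720
L_2 = √((6.0000−8.0000)² + (5.0000−3.5000)²) = 2.5000
L_3 = √((0.0000−8.0000)² + (0.0000−3.5000)²) = 8.7321

(4.2720, 2.5000, 8.7321)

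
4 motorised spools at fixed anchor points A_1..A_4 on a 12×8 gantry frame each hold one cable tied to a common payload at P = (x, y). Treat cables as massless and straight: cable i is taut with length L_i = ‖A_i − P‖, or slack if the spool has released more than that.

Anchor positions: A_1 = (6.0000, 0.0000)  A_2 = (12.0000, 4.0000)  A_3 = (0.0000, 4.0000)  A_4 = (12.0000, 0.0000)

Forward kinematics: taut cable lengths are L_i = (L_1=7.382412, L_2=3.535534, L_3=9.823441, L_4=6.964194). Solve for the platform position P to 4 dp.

(9.5000, 6.5000)

each cable: (A_i−P)·(A_i−P) = L_i²; let c_i = ‖A_i‖²−L_i²
c_1 = 36.0000+0.0000−54.5000 = -18.5000
row 1: -12.0000x − 8.0000y = -166.0000  (c_2=147.5000)
row 2: 12.0000x − 8.0000y = 62.0000  (c_3=-80.5000)
row 3: -12.0000x + 0.0000y = -114.0000  (c_4=95.5000)
Cramer on rows 1–2 → x = 9.5000, y = 6.5000
check cable 4: ‖A_4−P‖² = 48.5000 ≈ L_4² = 48.5000 ✓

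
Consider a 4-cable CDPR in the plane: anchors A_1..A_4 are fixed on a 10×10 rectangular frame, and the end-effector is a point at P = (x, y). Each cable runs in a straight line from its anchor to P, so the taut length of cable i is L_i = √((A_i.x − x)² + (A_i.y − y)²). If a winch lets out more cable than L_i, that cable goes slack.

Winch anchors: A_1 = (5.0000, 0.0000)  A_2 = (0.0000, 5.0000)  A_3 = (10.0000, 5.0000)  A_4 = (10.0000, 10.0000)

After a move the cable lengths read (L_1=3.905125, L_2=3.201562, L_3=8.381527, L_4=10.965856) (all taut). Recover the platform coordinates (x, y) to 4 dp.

(2.0000, 2.5000)

expand ‖A_i−P‖²=L_i² and subtract eq 1 (q_i ≔ ‖A_i‖²−L_i²)
q_1 = 25.0000+0.0000−15.2500 = 9.7500
eq1−eq2 → [10.0000  -10.0000]·P = -5.0000
eq1−eq3 → [-10.0000  -10.0000]·P = -45.0000
eq1−eq4 → [-10.0000  -20.0000]·P = -70.0000
2×2 solve → P = (2.0000, 2.5000)
check cable 4: ‖A_4−P‖² = 120.2500 ≈ L_4² = 120.2500 ✓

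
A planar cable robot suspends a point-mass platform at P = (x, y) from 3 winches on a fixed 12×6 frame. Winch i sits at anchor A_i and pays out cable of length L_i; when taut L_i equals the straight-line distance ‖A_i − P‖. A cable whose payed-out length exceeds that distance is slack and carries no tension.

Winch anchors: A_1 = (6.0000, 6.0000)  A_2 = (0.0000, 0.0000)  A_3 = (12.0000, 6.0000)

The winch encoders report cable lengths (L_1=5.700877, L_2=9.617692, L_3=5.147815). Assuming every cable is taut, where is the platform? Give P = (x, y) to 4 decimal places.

(9.5000, 1.5000)

each cable: (A_i−P)·(A_i−P) = L_i²; let c_i = ‖A_i‖²−L_i²
c_1 = 36.0000+36.0000−32.5000 = 39.5000
row 1: 12.0000x + 12.0000y = 132.0000  (c_2=-92.5000)
row 2: -12.0000x + 0.0000y = -114.0000  (c_3=153.5000)
Cramer on rows 1–2 → x = 9.5000, y = 1.5000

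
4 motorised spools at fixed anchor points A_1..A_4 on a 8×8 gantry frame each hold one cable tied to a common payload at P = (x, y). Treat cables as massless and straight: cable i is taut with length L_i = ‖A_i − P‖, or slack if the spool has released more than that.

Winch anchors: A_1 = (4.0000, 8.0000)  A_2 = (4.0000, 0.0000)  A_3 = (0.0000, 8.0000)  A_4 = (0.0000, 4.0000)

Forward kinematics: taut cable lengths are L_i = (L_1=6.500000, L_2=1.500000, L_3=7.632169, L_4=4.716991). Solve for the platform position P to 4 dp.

(4.0000, 1.5000)

circle eqns → linear via eq_j − eq_1; set c_j = A_j·A_j − L_j²
c_1 = 16.0000+64.0000−42.2500 = 37.7500
0.0000·x + 16.0000·y = c_1−c_2 = 24.0000
8.0000·x + 0.0000·y = c_1−c_3 = 32.0000
8.0000·x + 8.0000·y = c_1−c_4 = 44.0000
solve first two rows → x=4.0000, y=1.5000
check cable 4: ‖A_4−P‖² = 22.2500 ≈ L_4² = 22.2500 ✓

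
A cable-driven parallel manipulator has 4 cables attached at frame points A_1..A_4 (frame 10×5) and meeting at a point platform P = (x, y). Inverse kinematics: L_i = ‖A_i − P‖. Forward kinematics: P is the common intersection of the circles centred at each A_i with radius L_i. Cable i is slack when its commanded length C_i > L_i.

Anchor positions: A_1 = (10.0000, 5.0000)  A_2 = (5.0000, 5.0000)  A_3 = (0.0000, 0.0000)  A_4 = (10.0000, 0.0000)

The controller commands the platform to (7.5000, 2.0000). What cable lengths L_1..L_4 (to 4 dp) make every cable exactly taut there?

L_1 = √((10.0000−7.5000)² + (5.0000−2.0000)²) = 3.9051
L_2 = √((5.0000−7.5000)² + (5.0000−2.0000)²) = 3.9051
L_3 = √((0.0000−7.5000)² + (0.0000−2.0000)²) = 7.7621
L_4 = √((10.0000−7.5000)² + (0.0000−2.0000)²) = 3.2016

(3.9051, 3.9051, 7.7621, 3.2016)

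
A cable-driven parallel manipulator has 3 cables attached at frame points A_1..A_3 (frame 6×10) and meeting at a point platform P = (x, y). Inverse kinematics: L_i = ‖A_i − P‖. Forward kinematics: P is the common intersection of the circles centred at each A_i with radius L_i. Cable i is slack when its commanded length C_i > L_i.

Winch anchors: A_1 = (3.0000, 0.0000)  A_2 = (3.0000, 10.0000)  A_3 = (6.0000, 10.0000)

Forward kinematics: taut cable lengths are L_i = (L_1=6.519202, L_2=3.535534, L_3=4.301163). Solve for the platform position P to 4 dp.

(3.5000, 6.5000)

circle eqns → linear via eq_j − eq_1; set k_j = A_j·A_j − L_j²
k_1 = 9.0000+0.0000−42.5000 = -33.5000
0.0000·x − 20.0000·y = k_1−k_2 = -130.0000
-6.0000·x − 20.0000·y = k_1−k_3 = -151.0000
solve first two rows → x=3.5000, y=6.5000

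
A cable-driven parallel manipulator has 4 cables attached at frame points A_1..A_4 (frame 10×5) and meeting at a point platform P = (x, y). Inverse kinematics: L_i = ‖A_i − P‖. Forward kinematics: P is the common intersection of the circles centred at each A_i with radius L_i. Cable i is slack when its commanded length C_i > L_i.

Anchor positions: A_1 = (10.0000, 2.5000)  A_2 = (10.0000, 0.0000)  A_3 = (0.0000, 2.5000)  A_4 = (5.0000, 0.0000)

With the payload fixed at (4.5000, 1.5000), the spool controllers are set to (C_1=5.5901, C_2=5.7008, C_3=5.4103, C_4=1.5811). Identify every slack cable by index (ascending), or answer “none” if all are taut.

3

i=1: geometric 5.5902 vs commanded 5.5901 ⇒ taut
i=2: geometric 5.7009 vs commanded 5.7008 ⇒ taut
i=3: geometric 4.6098 vs commanded 5.4103 ⇒ slack
i=4: geometric 1.5811 vs commanded 1.5811 ⇒ taut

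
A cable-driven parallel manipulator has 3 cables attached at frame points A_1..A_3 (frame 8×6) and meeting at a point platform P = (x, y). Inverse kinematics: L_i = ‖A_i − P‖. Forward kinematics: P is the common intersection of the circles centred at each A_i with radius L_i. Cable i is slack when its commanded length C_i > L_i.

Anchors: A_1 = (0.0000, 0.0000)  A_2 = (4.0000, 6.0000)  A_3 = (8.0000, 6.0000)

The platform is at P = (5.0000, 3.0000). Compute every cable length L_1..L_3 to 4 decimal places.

(5.8310, 3.1623, 4.2426)

L_1 = √((0.0000−5.0000)² + (0.0000−3.0000)²) = 5.8310
L_2 = √((4.0000−5.0000)² + (6.0000−3.0000)²) = 3.1623
L_3 = √((8.0000−5.0000)² + (6.0000−3.0000)²) = 4.2426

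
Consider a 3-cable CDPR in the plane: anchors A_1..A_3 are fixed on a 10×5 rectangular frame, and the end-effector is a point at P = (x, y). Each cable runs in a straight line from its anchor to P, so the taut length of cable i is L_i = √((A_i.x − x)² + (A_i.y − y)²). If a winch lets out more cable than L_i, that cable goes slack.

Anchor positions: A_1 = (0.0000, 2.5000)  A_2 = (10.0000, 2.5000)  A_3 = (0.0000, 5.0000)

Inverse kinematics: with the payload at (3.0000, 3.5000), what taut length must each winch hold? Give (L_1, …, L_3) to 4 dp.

(3.1623, 7.0711, 3.3541)

L_1 = √((0.0000−3.0000)² + (2.5000−3.5000)²) = 3.1623
L_2 = √((10.0000−3.0000)² + (2.5000−3.5000)²) = 7.0711
L_3 = √((0.0000−3.0000)² + (5.0000−3.5000)²) = 3.3541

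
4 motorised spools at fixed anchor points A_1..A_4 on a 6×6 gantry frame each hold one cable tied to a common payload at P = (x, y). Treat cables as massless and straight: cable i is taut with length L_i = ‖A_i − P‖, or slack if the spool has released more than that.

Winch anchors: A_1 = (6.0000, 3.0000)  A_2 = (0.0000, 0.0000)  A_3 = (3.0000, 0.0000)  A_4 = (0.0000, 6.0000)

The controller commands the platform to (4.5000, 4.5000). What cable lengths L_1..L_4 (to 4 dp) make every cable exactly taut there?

(2.1213, 6.3640, 4.7434, 4.7434)

L_1 = √((6.0000−4.5000)² + (3.0000−4.5000)²) = 2.1213
L_2 = √((0.0000−4.5000)² + (0.0000−4.5000)²) = 6.3640
L_3 = √((3.0000−4.5000)² + (0.0000−4.5000)²) = 4.7434
L_4 = √((0.0000−4.5000)² + (6.0000−4.5000)²) = 4.7434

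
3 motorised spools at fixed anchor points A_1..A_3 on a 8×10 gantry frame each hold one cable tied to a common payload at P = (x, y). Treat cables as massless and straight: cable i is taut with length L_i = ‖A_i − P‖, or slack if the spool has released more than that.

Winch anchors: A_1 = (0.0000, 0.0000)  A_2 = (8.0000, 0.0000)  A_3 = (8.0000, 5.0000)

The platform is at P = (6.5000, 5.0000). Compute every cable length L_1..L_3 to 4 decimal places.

L_1 = √((0.0000−6.5000)² + (0.0000−5.0000)²) = 8.2006
L_2 = √((8.0000−6.5000)² + (0.0000−5.0000)²) = 5.2202
L_3 = √((8.0000−6.5000)² + (5.0000−5.0000)²) = 1.5000

(8.2006, 5.2202, 1.5000)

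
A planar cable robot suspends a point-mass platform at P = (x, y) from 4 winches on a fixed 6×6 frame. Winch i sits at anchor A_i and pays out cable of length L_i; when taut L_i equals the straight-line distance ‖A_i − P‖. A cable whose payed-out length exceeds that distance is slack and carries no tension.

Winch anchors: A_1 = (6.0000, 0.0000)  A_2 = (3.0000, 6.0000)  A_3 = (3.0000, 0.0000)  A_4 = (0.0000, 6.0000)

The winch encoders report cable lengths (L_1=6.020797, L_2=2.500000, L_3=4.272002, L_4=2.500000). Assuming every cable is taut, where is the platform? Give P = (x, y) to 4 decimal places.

circle eqns → linear via eq_j − eq_1; set k_j = A_j·A_j − L_j²
k_1 = 36.0000+0.0000−36.2500 = -0.2500
6.0000·x − 12.0000·y = k_1−k_2 = -39.0000
6.0000·x + 0.0000·y = k_1−k_3 = 9.0000
12.0000·x − 12.0000·y = k_1−k_4 = -30.0000
solve first two rows → x=1.5000, y=4.0000
check cable 4: ‖A_4−P‖² = 6.2500 ≈ L_4² = 6.2500 ✓

(1.5000, 4.0000)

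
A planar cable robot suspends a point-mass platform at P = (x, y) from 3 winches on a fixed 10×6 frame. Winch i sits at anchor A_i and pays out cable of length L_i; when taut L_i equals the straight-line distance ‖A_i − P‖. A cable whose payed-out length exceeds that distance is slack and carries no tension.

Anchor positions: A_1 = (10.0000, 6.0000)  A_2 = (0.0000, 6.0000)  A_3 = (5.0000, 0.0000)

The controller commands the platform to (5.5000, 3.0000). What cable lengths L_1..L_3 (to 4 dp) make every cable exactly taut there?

L_1: Δ = A_1−P = (4.5000, 3.0000) → ‖Δ‖ = √29.2500 = 5.4083
L_2: Δ = A_2−P = (-5.5000, 3.0000) → ‖Δ‖ = √39.2500 = 6.2650
L_3: Δ = A_3−P = (-0.5000, -3.0000) → ‖Δ‖ = √9.2500 = 3.0414

(5.4083, 6.2650, 3.0414)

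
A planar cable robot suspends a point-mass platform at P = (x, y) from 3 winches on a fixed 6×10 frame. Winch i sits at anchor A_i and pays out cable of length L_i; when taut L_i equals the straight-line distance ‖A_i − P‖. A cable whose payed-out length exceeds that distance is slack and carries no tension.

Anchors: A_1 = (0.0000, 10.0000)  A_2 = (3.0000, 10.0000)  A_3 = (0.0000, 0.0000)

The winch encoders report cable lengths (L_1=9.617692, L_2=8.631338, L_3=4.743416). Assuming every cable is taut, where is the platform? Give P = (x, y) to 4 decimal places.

(4.5000, 1.5000)

circle eqns → linear via eq_j − eq_1; set k_j = A_j·A_j − L_j²
k_1 = 0.0000+100.0000−92.5000 = 7.5000
-6.0000·x + 0.0000·y = k_1−k_2 = -27.0000
0.0000·x + 20.0000·y = k_1−k_3 = 30.0000
solve first two rows → x=4.5000, y=1.5000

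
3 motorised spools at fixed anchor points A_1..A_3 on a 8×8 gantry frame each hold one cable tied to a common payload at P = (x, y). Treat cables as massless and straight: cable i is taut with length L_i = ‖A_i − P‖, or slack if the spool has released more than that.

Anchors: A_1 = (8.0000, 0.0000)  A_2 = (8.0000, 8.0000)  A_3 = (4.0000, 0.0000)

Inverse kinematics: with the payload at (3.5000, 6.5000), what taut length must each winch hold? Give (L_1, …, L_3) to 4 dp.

(7.9057, 4.7434, 6.5192)

L_1 = √((8.0000−3.5000)² + (0.0000−6.5000)²) = 7.9057
L_2 = √((8.0000−3.5000)² + (8.0000−6.5000)²) = 4.7434
L_3 = √((4.0000−3.5000)² + (0.0000−6.5000)²) = 6.5192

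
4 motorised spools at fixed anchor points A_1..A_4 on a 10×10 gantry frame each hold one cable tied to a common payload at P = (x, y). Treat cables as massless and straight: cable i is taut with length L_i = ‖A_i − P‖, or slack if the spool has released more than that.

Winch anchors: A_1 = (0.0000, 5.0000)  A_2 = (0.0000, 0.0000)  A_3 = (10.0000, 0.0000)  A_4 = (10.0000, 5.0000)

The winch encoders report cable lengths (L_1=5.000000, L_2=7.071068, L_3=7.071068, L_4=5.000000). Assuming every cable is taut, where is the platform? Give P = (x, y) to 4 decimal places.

expand ‖A_i−P‖²=L_i² and subtract eq 1 (k_i ≔ ‖A_i‖²−L_i²)
k_1 = 0.0000+25.0000−25.0000 = 0.0000
eq1−eq2 → [0.0000  10.0000]·P = 50.0000
eq1−eq3 → [-20.0000  10.0000]·P = -50.0000
eq1−eq4 → [-20.0000  0.0000]·P = -100.0000
2×2 solve → P = (5.0000, 5.0000)
check cable 4: ‖A_4−P‖² = 25.0000 ≈ L_4² = 25.0000 ✓

(5.0000, 5.0000)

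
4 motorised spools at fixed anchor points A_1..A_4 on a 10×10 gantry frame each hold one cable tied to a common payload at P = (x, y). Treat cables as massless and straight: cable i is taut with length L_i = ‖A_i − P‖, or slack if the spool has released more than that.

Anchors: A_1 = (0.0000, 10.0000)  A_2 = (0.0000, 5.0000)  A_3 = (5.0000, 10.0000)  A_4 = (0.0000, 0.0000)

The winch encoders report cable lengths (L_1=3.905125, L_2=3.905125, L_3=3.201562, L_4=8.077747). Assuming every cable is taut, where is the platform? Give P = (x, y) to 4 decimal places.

circle eqns → linear via eq_j − eq_1; set k_j = A_j·A_j − L_j²
k_1 = 0.0000+100.0000−15.2500 = 84.7500
0.0000·x + 10.0000·y = k_1−k_2 = 75.0000
-10.0000·x + 0.0000·y = k_1−k_3 = -30.0000
0.0000·x + 20.0000·y = k_1−k_4 = 150.0000
solve first two rows → x=3.0000, y=7.5000
check cable 4: ‖A_4−P‖² = 65.2500 ≈ L_4² = 65.2500 ✓

(3.0000, 7.5000)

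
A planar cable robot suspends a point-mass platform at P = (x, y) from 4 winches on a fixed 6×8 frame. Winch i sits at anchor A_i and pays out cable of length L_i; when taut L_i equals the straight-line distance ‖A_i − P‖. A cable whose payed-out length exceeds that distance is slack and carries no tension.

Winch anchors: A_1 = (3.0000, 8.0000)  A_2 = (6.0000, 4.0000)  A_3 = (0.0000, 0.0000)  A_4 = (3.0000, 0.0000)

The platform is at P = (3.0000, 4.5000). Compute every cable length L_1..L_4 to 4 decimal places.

L_1: Δ = A_1−P = (0.0000, 3.5000) → ‖Δ‖ = √12.2500 = 3.5000
L_2: Δ = A_2−P = (3.0000, -0.5000) → ‖Δ‖ = √9.2500 = 3.0414
L_3: Δ = A_3−P = (-3.0000, -4.5000) → ‖Δ‖ = √29.2500 = 5.4083
L_4: Δ = A_4−P = (0.0000, -4.5000) → ‖Δ‖ = √20.2500 = 4.5000

(3.5000, 3.0414, 5.4083, 4.5000)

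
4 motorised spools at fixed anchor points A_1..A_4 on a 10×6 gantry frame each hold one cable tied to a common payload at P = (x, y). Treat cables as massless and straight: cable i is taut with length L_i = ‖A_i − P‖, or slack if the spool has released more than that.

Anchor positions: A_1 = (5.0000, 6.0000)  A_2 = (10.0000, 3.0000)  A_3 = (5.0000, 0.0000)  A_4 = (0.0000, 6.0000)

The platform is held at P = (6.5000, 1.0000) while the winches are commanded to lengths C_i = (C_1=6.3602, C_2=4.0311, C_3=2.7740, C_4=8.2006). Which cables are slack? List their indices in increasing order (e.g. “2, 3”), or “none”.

1, 3

cable 1: L_1 = ‖A_1−P‖ = 5.2202;  C_1 = 6.3602 → slack
cable 2: L_2 = ‖A_2−P‖ = 4.0311;  C_2 = 4.0311 → taut
cable 3: L_3 = ‖A_3−P‖ = 1.8028;  C_3 = 2.7740 → slack
cable 4: L_4 = ‖A_4−P‖ = 8.2006;  C_4 = 8.2006 → taut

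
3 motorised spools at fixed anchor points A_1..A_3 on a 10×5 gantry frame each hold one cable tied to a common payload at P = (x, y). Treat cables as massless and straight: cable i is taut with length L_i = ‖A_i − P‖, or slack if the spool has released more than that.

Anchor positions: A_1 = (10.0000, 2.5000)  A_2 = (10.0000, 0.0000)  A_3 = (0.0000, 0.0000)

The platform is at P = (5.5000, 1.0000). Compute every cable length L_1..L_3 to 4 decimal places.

(4.7434, 4.6098, 5.5902)

cable 1: Δx=4.5000, Δy=1.5000; L_1 = √(Δx²+Δy²) = 4.7434
cable 2: Δx=4.5000, Δy=-1.0000; L_2 = √(Δx²+Δy²) = 4.6098
cable 3: Δx=-5.5000, Δy=-1.0000; L_3 = √(Δx²+Δy²) = 5.5902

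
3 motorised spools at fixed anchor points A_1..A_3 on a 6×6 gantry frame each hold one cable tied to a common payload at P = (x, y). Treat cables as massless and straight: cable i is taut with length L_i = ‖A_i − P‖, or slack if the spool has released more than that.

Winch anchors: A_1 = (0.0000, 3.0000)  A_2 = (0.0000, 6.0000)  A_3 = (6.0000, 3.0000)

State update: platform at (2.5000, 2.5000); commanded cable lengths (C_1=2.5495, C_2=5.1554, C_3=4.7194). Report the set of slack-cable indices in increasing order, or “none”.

i=1: geometric 2.5495 vs commanded 2.5495 ⇒ taut
i=2: geometric 4.3012 vs commanded 5.1554 ⇒ slack
i=3: geometric 3.5355 vs commanded 4.7194 ⇒ slack

2, 3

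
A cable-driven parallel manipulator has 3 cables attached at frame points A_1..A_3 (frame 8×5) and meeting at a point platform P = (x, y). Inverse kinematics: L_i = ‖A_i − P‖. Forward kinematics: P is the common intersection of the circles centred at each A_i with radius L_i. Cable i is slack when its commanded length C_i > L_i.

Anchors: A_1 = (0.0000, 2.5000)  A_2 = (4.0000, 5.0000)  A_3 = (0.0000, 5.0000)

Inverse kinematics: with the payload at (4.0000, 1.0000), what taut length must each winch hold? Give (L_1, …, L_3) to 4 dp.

L_1 = √((0.0000−4.0000)² + (2.5000−1.0000)²) = 4.2720
L_2 = √((4.0000−4.0000)² + (5.0000−1.0000)²) = 4.0000
L_3 = √((0.0000−4.0000)² + (5.0000−1.0000)²) = 5.6569

(4.2720, 4.0000, 5.6569)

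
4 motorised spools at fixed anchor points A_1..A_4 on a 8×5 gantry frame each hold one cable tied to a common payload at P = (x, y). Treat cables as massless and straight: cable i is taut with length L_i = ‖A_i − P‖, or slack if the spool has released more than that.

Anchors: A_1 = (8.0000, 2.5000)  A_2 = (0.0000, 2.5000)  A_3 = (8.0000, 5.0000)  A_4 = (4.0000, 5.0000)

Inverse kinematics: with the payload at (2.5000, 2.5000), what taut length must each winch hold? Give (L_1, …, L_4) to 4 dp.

(5.5000, 2.5000, 6.0415, 2.9155)

L_1 = √((8.0000−2.5000)² + (2.5000−2.5000)²) = 5.5000
L_2 = √((0.0000−2.5000)² + (2.5000−2.5000)²) = 2.5000
L_3 = √((8.0000−2.5000)² + (5.0000−2.5000)²) = 6.0415
L_4 = √((4.0000−2.5000)² + (5.0000−2.5000)²) = 2.9155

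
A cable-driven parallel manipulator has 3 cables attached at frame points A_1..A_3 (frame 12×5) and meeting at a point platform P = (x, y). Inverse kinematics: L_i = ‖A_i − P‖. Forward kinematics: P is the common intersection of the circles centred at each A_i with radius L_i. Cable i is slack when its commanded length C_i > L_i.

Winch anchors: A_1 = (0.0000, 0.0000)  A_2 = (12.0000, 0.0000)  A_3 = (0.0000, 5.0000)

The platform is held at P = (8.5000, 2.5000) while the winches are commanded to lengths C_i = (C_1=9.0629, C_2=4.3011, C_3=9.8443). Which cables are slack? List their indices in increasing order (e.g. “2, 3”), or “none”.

cable 1: L_1 = ‖A_1−P‖ = 8.8600;  C_1 = 9.0629 → slack
cable 2: L_2 = ‖A_2−P‖ = 4.3012;  C_2 = 4.3011 → taut
cable 3: L_3 = ‖A_3−P‖ = 8.8600;  C_3 = 9.8443 → slack

1, 3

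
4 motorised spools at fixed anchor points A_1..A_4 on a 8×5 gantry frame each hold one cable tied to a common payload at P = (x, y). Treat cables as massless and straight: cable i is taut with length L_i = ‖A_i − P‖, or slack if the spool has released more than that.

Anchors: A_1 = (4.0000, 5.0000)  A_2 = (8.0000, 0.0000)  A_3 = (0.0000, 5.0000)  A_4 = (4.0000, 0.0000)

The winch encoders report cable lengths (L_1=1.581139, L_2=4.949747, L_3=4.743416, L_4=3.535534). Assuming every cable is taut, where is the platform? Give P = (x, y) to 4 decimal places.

each cable: (A_i−P)·(A_i−P) = L_i²; let c_i = ‖A_i‖²−L_i²
c_1 = 16.0000+25.0000−2.5000 = 38.5000
row 1: -8.0000x + 10.0000y = -1.0000  (c_2=39.5000)
row 2: 8.0000x + 0.0000y = 36.0000  (c_3=2.5000)
row 3: 0.0000x + 10.0000y = 35.0000  (c_4=3.5000)
Cramer on rows 1–2 → x = 4.5000, y = 3.5000
check cable 4: ‖A_4−P‖² = 12.5000 ≈ L_4² = 12.5000 ✓

(4.5000, 3.5000)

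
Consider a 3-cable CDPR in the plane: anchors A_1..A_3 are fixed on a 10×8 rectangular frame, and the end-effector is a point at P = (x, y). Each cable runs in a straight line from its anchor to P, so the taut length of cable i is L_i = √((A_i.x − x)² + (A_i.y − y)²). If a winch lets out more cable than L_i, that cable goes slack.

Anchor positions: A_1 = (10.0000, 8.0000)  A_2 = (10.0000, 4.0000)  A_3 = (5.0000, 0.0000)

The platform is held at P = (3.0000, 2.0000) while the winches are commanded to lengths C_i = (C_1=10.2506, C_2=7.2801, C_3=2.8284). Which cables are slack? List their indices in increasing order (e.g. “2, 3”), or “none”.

cable 1: √((7.0000)²+(6.0000)²)=9.2195, C_1=10.2506: slack
cable 2: √((7.0000)²+(2.0000)²)=7.2801, C_2=7.2801: taut
cable 3: √((2.0000)²+(-2.0000)²)=2.8284, C_3=2.8284: taut

1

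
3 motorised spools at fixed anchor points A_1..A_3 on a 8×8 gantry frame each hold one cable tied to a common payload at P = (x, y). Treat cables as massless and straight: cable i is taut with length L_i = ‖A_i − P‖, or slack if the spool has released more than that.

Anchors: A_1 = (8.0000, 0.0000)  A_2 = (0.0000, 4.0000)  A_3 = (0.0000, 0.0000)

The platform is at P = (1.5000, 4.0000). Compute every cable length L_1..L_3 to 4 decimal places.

(7.6322, 1.5000, 4.2720)

L_1: Δ = A_1−P = (6.5000, -4.0000) → ‖Δ‖ = √58.2500 = 7.6322
L_2: Δ = A_2−P = (-1.5000, 0.0000) → ‖Δ‖ = √2.2500 = 1.5000
L_3: Δ = A_3−P = (-1.5000, -4.0000) → ‖Δ‖ = √18.2500 = 4.2720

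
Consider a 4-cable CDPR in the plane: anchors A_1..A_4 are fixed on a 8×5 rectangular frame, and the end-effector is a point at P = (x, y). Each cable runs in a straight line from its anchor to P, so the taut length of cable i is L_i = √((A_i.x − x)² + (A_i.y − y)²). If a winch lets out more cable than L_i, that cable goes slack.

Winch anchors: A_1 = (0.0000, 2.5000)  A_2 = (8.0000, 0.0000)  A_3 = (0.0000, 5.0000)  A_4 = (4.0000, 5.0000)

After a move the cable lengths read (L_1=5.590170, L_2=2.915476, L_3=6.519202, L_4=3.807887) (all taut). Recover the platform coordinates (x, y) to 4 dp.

circle eqns → linear via eq_j − eq_1; set k_j = A_j·A_j − L_j²
k_1 = 0.0000+6.2500−31.2500 = -25.0000
-16.0000·x + 5.0000·y = k_1−k_2 = -80.5000
0.0000·x − 5.0000·y = k_1−k_3 = -7.5000
-8.0000·x − 5.0000·y = k_1−k_4 = -51.5000
solve first two rows → x=5.5000, y=1.5000
check cable 4: ‖A_4−P‖² = 14.5000 ≈ L_4² = 14.5000 ✓

(5.5000, 1.5000)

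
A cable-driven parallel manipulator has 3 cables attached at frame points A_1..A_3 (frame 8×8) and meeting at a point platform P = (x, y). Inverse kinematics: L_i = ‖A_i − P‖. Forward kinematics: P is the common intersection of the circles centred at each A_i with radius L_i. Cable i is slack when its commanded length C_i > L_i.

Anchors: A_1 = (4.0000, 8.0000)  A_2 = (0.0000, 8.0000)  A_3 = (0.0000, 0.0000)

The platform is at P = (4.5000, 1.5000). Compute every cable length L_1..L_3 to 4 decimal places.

(6.5192, 7.9057, 4.7434)

L_1 = √((4.0000−4.5000)² + (8.0000−1.5000)²) = 6.5192
L_2 = √((0.0000−4.5000)² + (8.0000−1.5000)²) = 7.9057
L_3 = √((0.0000−4.5000)² + (0.0000−1.5000)²) = 4.7434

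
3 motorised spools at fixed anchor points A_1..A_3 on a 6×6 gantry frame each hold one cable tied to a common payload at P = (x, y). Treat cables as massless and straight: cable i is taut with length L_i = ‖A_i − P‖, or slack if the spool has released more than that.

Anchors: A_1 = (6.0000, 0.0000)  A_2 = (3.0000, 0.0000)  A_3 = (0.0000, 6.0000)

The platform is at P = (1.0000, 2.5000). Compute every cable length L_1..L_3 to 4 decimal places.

L_1: Δ = A_1−P = (5.0000, -2.5000) → ‖Δ‖ = √31.2500 = 5.5902
L_2: Δ = A_2−P = (2.0000, -2.5000) → ‖Δ‖ = √10.2500 = 3.2016
L_3: Δ = A_3−P = (-1.0000, 3.5000) → ‖Δ‖ = √13.2500 = 3.6401

(5.5902, 3.2016, 3.6401)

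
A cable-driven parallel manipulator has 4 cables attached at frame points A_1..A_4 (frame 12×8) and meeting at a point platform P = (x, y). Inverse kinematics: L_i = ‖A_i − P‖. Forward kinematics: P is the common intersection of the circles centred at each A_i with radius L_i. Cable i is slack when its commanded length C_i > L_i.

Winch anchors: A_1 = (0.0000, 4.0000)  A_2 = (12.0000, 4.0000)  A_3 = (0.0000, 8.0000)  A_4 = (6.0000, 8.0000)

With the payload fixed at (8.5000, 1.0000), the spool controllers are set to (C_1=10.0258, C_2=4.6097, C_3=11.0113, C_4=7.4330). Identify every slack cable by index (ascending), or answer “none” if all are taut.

i=1: geometric 9.0139 vs commanded 10.0258 ⇒ slack
i=2: geometric 4.6098 vs commanded 4.6097 ⇒ taut
i=3: geometric 11.0114 vs commanded 11.0113 ⇒ taut
i=4: geometric 7.4330 vs commanded 7.4330 ⇒ taut

1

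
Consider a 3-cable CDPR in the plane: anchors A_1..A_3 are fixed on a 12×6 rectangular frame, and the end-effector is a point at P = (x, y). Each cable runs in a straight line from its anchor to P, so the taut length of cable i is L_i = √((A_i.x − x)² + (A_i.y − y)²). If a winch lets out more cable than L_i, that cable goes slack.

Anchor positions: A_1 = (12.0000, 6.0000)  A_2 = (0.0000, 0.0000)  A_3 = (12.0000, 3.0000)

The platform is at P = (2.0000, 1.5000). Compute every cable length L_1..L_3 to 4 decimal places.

(10.9659, 2.5000, 10.1119)

L_1 = √((12.0000−2.0000)² + (6.0000−1.5000)²) = 10.9659
L_2 = √((0.0000−2.0000)² + (0.0000−1.5000)²) = 2.5000
L_3 = √((12.0000−2.0000)² + (3.0000−1.5000)²) = 10.1119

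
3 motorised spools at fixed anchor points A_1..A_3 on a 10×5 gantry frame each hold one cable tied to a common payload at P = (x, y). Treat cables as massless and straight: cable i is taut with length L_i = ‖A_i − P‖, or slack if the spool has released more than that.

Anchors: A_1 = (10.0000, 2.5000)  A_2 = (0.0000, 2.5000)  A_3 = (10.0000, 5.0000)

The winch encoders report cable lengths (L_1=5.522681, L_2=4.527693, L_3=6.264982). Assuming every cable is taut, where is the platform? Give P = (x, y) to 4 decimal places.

(4.5000, 2.0000)

each cable: (A_i−P)·(A_i−P) = L_i²; let q_i = ‖A_i‖²−L_i²
q_1 = 100.0000+6.2500−30.5000 = 75.7500
row 1: 20.0000x + 0.0000y = 90.0000  (q_2=-14.2500)
row 2: 0.0000x − 5.0000y = -10.0000  (q_3=85.7500)
Cramer on rows 1–2 → x = 4.5000, y = 2.0000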